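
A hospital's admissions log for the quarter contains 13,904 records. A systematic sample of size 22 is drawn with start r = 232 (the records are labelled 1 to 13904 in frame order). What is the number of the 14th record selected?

8448

k = 13904/22 = 632
14th selection = r + (14−1)·k = 232 + 13×632 = 232 + 8216 = 8448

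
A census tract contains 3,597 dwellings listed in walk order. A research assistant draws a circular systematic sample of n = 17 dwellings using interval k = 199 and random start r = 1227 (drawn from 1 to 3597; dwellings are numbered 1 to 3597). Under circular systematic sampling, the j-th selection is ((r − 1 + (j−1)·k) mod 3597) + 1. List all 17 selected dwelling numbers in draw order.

Selection 1: 1227
Selection 2: 1227 + 199 = 1426
Selection 3: 1426 + 199 = 1625
Selection 4: 1625 + 199 = 1824
Selection 5: 1824 + 199 = 2023
Selection 6: 2023 + 199 = 2222
Selection 7: 2222 + 199 = 2421
Selection 8: 2421 + 199 = 2620
Selection 9: 2620 + 199 = 2819
Selection 10: 2819 + 199 = 3018
Selection 11: 3018 + 199 = 3217
Selection 12: 3217 + 199 = 3416
Selection 13: 3416 + 199 = 3615 → 3615 − 3597 = 18
Selection 14: 18 + 199 = 217
Selection 15: 217 + 199 = 416
Selection 16: 416 + 199 = 615
Selection 17: 615 + 199 = 814

1227, 1426, 1625, 1824, 2023, 2222, 2421, 2620, 2819, 3018, 3217, 3416, 18, 217, 416, 615, 814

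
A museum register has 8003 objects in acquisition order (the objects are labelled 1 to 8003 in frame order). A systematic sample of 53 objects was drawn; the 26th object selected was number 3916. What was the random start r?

k = 8003/53 = 151
r = 3916 − (26−1)×151 = 3916 − 3775 = 141

141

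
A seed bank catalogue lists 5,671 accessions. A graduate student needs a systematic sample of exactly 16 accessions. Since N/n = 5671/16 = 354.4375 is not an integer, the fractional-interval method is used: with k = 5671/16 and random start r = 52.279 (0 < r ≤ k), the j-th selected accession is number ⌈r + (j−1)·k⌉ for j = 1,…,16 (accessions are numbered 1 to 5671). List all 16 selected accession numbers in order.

53, 407, 762, 1116, 1471, 1825, 2179, 2534, 2888, 3243, 3597, 3952, 4306, 4660, 5015, 5369

j=1: r + 0k = 52.279 → ⌈·⌉ = 53
j=2: r + 1k = 406.7165 → ⌈·⌉ = 407
j=3: r + 2k = 761.154 → ⌈·⌉ = 762
j=4: r + 3k = 1115.5915 → ⌈·⌉ = 1116
j=5: r + 4k = 1470.029 → ⌈·⌉ = 1471
j=6: r + 5k = 1824.4665 → ⌈·⌉ = 1825
j=7: r + 6k = 2178.904 → ⌈·⌉ = 2179
j=8: r + 7k = 2533.3415 → ⌈·⌉ = 2534
j=9: r + 8k = 2887.779 → ⌈·⌉ = 2888
j=10: r + 9k = 3242.2165 → ⌈·⌉ = 3243
j=11: r + 10k = 3596.654 → ⌈·⌉ = 3597
j=12: r + 11k = 3951.0915 → ⌈·⌉ = 3952
j=13: r + 12k = 4305.529 → ⌈·⌉ = 4306
j=14: r + 13k = 4659.9665 → ⌈·⌉ = 4660
j=15: r + 14k = 5014.404 → ⌈·⌉ = 5015
j=16: r + 15k = 5368.8415 → ⌈·⌉ = 5369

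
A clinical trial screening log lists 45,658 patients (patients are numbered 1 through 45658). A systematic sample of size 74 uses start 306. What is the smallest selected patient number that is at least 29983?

30539

k = 45658/74 = 617
Steps past start: ⌈(29983 − 306)/617⌉ = ⌈29677/617⌉ = 49
Selected patient: 306 + 49×617 = 30539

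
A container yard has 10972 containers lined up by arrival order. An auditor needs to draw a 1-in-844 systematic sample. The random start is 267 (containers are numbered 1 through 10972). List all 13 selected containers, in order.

container 1: 267
container 2: 267 + 844 = 1111
container 3: 1111 + 844 = 1955
container 4: 1955 + 844 = 2799
container 5: 2799 + 844 = 3643
container 6: 3643 + 844 = 4487
container 7: 4487 + 844 = 5331
container 8: 5331 + 844 = 6175
container 9: 6175 + 844 = 7019
container 10: 7019 + 844 = 7863
container 11: 7863 + 844 = 8707
container 12: 8707 + 844 = 9551
container 13: 9551 + 844 = 10395

267, 1111, 1955, 2799, 3643, 4487, 5331, 6175, 7019, 7863, 8707, 9551, 10395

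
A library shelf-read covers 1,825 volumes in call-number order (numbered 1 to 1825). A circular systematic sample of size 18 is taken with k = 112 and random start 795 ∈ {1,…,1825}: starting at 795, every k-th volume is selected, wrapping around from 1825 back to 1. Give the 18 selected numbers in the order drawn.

Selection 1: 795
Selection 2: 795 + 112 = 907
Selection 3: 907 + 112 = 1019
Selection 4: 1019 + 112 = 1131
Selection 5: 1131 + 112 = 1243
Selection 6: 1243 + 112 = 1355
Selection 7: 1355 + 112 = 1467
Selection 8: 1467 + 112 = 1579
Selection 9: 1579 + 112 = 1691
Selection 10: 1691 + 112 = 1803
Selection 11: 1803 + 112 = 1915 → 1915 − 1825 = 90
Selection 12: 90 + 112 = 202
Selection 13: 202 + 112 = 314
Selection 14: 314 + 112 = 426
Selection 15: 426 + 112 = 538
Selection 16: 538 + 112 = 650
Selection 17: 650 + 112 = 762
Selection 18: 762 + 112 = 874

795, 907, 1019, 1131, 1243, 1355, 1467, 1579, 1691, 1803, 90, 202, 314, 426, 538, 650, 762, 874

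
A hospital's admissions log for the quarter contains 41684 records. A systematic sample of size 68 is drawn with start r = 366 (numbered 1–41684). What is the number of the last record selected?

41437

k = 41684/68 = 613
68th selection = r + (68−1)·k = 366 + 67×613 = 366 + 41071 = 41437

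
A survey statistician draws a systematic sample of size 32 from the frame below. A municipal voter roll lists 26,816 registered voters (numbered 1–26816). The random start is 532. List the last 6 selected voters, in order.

22320, 23158, 23996, 24834, 25672, 26510

k = N/n = 26816/32 = 838
27th selection = 532 + 26×838 = 22320
28th: 22320 + 838 = 23158
29th: 23158 + 838 = 23996
30th: 23996 + 838 = 24834
31st: 24834 + 838 = 25672
32nd: 25672 + 838 = 26510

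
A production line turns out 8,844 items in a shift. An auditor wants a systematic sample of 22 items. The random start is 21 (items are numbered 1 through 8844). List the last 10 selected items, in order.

4845, 5247, 5649, 6051, 6453, 6855, 7257, 7659, 8061, 8463

k = N/n = 8844/22 = 402
13th selection = 21 + 12×402 = 4845
14th: 4845 + 402 = 5247
15th: 5247 + 402 = 5649
16th: 5649 + 402 = 6051
17th: 6051 + 402 = 6453
18th: 6453 + 402 = 6855
19th: 6855 + 402 = 7257
20th: 7257 + 402 = 7659
21st: 7659 + 402 = 8061
22nd: 8061 + 402 = 8463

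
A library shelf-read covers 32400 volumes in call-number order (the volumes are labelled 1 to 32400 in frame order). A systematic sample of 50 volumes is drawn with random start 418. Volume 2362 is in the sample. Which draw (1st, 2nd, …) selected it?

4

k = 32400/50 = 648
position = (2362 − 418)/648 + 1 = 1944/648 + 1 = 3 + 1 = 4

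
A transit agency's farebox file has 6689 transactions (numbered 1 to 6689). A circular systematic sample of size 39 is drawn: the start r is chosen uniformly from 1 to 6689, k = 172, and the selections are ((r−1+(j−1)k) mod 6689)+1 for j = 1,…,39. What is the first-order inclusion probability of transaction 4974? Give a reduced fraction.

39/6689

For each position j, as r ranges over 1…6689 the j-th selection hits every transaction exactly once, so transaction 4974 is selected for exactly 39 of the 6689 starts.
Inclusion probability = 39/6689.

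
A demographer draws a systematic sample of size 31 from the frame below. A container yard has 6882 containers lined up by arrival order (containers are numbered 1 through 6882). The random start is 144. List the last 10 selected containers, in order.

k = N/n = 6882/31 = 222
22nd selection = 144 + 21×222 = 4806
23rd: 4806 + 222 = 5028
24th: 5028 + 222 = 5250
25th: 5250 + 222 = 5472
26th: 5472 + 222 = 5694
27th: 5694 + 222 = 5916
28th: 5916 + 222 = 6138
29th: 6138 + 222 = 6360
30th: 6360 + 222 = 6582
31st: 6582 + 222 = 6804

4806, 5028, 5250, 5472, 5694, 5916, 6138, 6360, 6582, 6804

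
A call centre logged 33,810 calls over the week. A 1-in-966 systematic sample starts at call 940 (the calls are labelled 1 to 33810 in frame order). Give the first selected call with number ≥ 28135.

k = 966
Steps past start: ⌈(28135 − 940)/966⌉ = ⌈27195/966⌉ = 29
Selected call: 940 + 29×966 = 28954

28954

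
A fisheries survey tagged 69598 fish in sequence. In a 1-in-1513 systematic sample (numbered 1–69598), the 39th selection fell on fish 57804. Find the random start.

310

k = 1513
r = 57804 − (39−1)×1513 = 57804 − 57494 = 310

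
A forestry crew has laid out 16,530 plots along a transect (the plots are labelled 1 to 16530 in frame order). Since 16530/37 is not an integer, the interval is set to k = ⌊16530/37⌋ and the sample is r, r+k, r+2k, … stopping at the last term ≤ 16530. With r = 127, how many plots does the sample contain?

k = ⌊16530/37⌋ = 446
Achieved size = ⌊(16530 − 127)/446⌋ + 1 = ⌊16403/446⌋ + 1 = 36 + 1 = 37
(last selection: 127 + 36×446 = 16183 ≤ 16530; next would be 16629 > 16530)

37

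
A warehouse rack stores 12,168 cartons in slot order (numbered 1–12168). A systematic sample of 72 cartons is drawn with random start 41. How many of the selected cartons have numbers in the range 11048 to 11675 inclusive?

k = 12168/72 = 169
First selection ≥ 11048: 41 + ⌈(11048−41)/169⌉·169 = 41 + 66×169 = 11195
Last selection ≤ 11675: 41 + ⌊(11675−41)/169⌋·169 = 41 + 68×169 = 11533
Count = 68 − 66 + 1 = 3

3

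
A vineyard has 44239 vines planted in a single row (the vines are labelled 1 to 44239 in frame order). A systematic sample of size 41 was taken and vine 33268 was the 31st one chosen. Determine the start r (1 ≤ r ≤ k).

898

k = 44239/41 = 1079
r = 33268 − (31−1)×1079 = 33268 − 32370 = 898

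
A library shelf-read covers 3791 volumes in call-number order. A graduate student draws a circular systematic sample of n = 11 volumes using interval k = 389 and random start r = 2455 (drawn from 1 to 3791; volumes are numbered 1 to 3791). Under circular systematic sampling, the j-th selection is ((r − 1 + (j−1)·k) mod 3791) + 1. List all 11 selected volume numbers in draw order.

2455, 2844, 3233, 3622, 220, 609, 998, 1387, 1776, 2165, 2554

Selection 1: 2455
Selection 2: 2455 + 389 = 2844
Selection 3: 2844 + 389 = 3233
Selection 4: 3233 + 389 = 3622
Selection 5: 3622 + 389 = 4011 → 4011 − 3791 = 220
Selection 6: 220 + 389 = 609
Selection 7: 609 + 389 = 998
Selection 8: 998 + 389 = 1387
Selection 9: 1387 + 389 = 1776
Selection 10: 1776 + 389 = 2165
Selection 11: 2165 + 389 = 2554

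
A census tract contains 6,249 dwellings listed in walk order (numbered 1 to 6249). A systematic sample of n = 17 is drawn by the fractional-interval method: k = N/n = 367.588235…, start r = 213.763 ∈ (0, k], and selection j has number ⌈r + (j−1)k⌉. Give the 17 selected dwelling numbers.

214, 582, 949, 1317, 1685, 2052, 2420, 2787, 3155, 3523, 3890, 4258, 4625, 4993, 5360, 5728, 6096

j=1: r + 0k = 213.763 → ⌈·⌉ = 214
j=2: r + 1k = 581.351235… → ⌈·⌉ = 582
j=3: r + 2k = 948.939470… → ⌈·⌉ = 949
j=4: r + 3k = 1316.527705… → ⌈·⌉ = 1317
j=5: r + 4k = 1684.115941… → ⌈·⌉ = 1685
j=6: r + 5k = 2051.704176… → ⌈·⌉ = 2052
j=7: r + 6k = 2419.292411… → ⌈·⌉ = 2420
j=8: r + 7k = 2786.880647… → ⌈·⌉ = 2787
j=9: r + 8k = 3154.468882… → ⌈·⌉ = 3155
j=10: r + 9k = 3522.057117… → ⌈·⌉ = 3523
j=11: r + 10k = 3889.645352… → ⌈·⌉ = 3890
j=12: r + 11k = 4257.233588… → ⌈·⌉ = 4258
j=13: r + 12k = 4624.821823… → ⌈·⌉ = 4625
j=14: r + 13k = 4992.410058… → ⌈·⌉ = 4993
j=15: r + 14k = 5359.998294… → ⌈·⌉ = 5360
j=16: r + 15k = 5727.586529… → ⌈·⌉ = 5728
j=17: r + 16k = 6095.174764… → ⌈·⌉ = 6096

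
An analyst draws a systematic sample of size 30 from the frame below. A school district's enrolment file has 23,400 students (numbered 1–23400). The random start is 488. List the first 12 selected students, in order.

k = N/n = 23400/30 = 780
student 1: 488
student 2: 488 + 780 = 1268
student 3: 1268 + 780 = 2048
student 4: 2048 + 780 = 2828
student 5: 2828 + 780 = 3608
student 6: 3608 + 780 = 4388
student 7: 4388 + 780 = 5168
student 8: 5168 + 780 = 5948
student 9: 5948 + 780 = 6728
student 10: 6728 + 780 = 7508
student 11: 7508 + 780 = 8288
student 12: 8288 + 780 = 9068

488, 1268, 2048, 2828, 3608, 4388, 5168, 5948, 6728, 7508, 8288, 9068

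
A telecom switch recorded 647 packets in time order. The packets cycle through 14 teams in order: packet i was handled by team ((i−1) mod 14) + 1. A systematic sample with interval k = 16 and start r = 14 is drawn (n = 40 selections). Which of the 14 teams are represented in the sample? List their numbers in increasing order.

2, 4, 6, 8, 10, 12, 14

Consecutive selections differ by k = 16, so their team numbers differ by 16 mod 14 = 2.
gcd(16, 14) = 2, so the sample visits 14/2 = 7 distinct residues mod 14.
Start 14 is team 14; the teams hit are 2, 4, 6, 8, 10, 12, 14.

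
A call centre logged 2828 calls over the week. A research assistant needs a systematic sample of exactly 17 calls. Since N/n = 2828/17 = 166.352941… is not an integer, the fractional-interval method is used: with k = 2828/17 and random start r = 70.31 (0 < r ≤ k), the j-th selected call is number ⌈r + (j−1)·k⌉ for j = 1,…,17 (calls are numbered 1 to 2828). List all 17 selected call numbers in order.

j=1: r + 0k = 70.31 → ⌈·⌉ = 71
j=2: r + 1k = 236.662941… → ⌈·⌉ = 237
j=3: r + 2k = 403.015882… → ⌈·⌉ = 404
j=4: r + 3k = 569.368823… → ⌈·⌉ = 570
j=5: r + 4k = 735.721764… → ⌈·⌉ = 736
j=6: r + 5k = 902.074705… → ⌈·⌉ = 903
j=7: r + 6k = 1068.427647… → ⌈·⌉ = 1069
j=8: r + 7k = 1234.780588… → ⌈·⌉ = 1235
j=9: r + 8k = 1401.133529… → ⌈·⌉ = 1402
j=10: r + 9k = 1567.486470… → ⌈·⌉ = 1568
j=11: r + 10k = 1733.839411… → ⌈·⌉ = 1734
j=12: r + 11k = 1900.192352… → ⌈·⌉ = 1901
j=13: r + 12k = 2066.545294… → ⌈·⌉ = 2067
j=14: r + 13k = 2232.898235… → ⌈·⌉ = 2233
j=15: r + 14k = 2399.251176… → ⌈·⌉ = 2400
j=16: r + 15k = 2565.604117… → ⌈·⌉ = 2566
j=17: r + 16k = 2731.957058… → ⌈·⌉ = 2732

71, 237, 404, 570, 736, 903, 1069, 1235, 1402, 1568, 1734, 1901, 2067, 2233, 2400, 2566, 2732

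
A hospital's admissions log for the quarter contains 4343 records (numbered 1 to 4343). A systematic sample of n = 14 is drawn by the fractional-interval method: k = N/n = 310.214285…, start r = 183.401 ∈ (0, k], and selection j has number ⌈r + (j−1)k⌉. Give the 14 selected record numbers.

j=1: r + 0k = 183.401 → ⌈·⌉ = 184
j=2: r + 1k = 493.615285… → ⌈·⌉ = 494
j=3: r + 2k = 803.829571… → ⌈·⌉ = 804
j=4: r + 3k = 1114.043857… → ⌈·⌉ = 1115
j=5: r + 4k = 1424.258142… → ⌈·⌉ = 1425
j=6: r + 5k = 1734.472428… → ⌈·⌉ = 1735
j=7: r + 6k = 2044.686714… → ⌈·⌉ = 2045
j=8: r + 7k = 2354.901 → ⌈·⌉ = 2355
j=9: r + 8k = 2665.115285… → ⌈·⌉ = 2666
j=10: r + 9k = 2975.329571… → ⌈·⌉ = 2976
j=11: r + 10k = 3285.543857… → ⌈·⌉ = 3286
j=12: r + 11k = 3595.758142… → ⌈·⌉ = 3596
j=13: r + 12k = 3905.972428… → ⌈·⌉ = 3906
j=14: r + 13k = 4216.186714… → ⌈·⌉ = 4217

184, 494, 804, 1115, 1425, 1735, 2045, 2355, 2666, 2976, 3286, 3596, 3906, 4217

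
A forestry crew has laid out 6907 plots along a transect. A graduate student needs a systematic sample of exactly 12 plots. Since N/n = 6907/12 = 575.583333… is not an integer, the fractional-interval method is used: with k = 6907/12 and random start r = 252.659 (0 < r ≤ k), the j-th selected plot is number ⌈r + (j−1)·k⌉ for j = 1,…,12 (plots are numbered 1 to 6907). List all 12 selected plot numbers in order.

j=1: r + 0k = 252.659 → ⌈·⌉ = 253
j=2: r + 1k = 828.242333… → ⌈·⌉ = 829
j=3: r + 2k = 1403.825666… → ⌈·⌉ = 1404
j=4: r + 3k = 1979.409 → ⌈·⌉ = 1980
j=5: r + 4k = 2554.992333… → ⌈·⌉ = 2555
j=6: r + 5k = 3130.575666… → ⌈·⌉ = 3131
j=7: r + 6k = 3706.159 → ⌈·⌉ = 3707
j=8: r + 7k = 4281.742333… → ⌈·⌉ = 4282
j=9: r + 8k = 4857.325666… → ⌈·⌉ = 4858
j=10: r + 9k = 5432.909 → ⌈·⌉ = 5433
j=11: r + 10k = 6008.492333… → ⌈·⌉ = 6009
j=12: r + 11k = 6584.075666… → ⌈·⌉ = 6585

253, 829, 1404, 1980, 2555, 3131, 3707, 4282, 4858, 5433, 6009, 6585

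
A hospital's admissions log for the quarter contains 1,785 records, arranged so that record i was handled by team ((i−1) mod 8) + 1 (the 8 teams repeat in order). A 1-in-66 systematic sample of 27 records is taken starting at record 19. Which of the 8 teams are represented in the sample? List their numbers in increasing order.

1, 3, 5, 7

Consecutive selections differ by k = 66, so their team numbers differ by 66 mod 8 = 2.
gcd(66, 8) = 2, so the sample visits 8/2 = 4 distinct residues mod 8.
Start 19 is team 3; the teams hit are 1, 3, 5, 7.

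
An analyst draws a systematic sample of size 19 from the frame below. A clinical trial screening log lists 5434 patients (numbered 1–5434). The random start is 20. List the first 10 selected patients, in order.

20, 306, 592, 878, 1164, 1450, 1736, 2022, 2308, 2594

k = N/n = 5434/19 = 286
patient 1: 20
patient 2: 20 + 286 = 306
patient 3: 306 + 286 = 592
patient 4: 592 + 286 = 878
patient 5: 878 + 286 = 1164
patient 6: 1164 + 286 = 1450
patient 7: 1450 + 286 = 1736
patient 8: 1736 + 286 = 2022
patient 9: 2022 + 286 = 2308
patient 10: 2308 + 286 = 2594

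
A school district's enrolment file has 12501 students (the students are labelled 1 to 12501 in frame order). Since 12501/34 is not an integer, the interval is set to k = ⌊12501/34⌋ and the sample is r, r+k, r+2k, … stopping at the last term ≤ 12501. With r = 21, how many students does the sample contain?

35

k = ⌊12501/34⌋ = 367
Achieved size = ⌊(12501 − 21)/367⌋ + 1 = ⌊12480/367⌋ + 1 = 34 + 1 = 35
(last selection: 21 + 34×367 = 12499 ≤ 12501; next would be 12866 > 12501)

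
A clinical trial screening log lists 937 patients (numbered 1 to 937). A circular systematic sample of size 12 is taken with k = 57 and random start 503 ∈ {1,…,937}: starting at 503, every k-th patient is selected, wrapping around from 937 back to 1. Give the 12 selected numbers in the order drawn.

Selection 1: 503
Selection 2: 503 + 57 = 560
Selection 3: 560 + 57 = 617
Selection 4: 617 + 57 = 674
Selection 5: 674 + 57 = 731
Selection 6: 731 + 57 = 788
Selection 7: 788 + 57 = 845
Selection 8: 845 + 57 = 902
Selection 9: 902 + 57 = 959 → 959 − 937 = 22
Selection 10: 22 + 57 = 79
Selection 11: 79 + 57 = 136
Selection 12: 136 + 57 = 193

503, 560, 617, 674, 731, 788, 845, 902, 22, 79, 136, 193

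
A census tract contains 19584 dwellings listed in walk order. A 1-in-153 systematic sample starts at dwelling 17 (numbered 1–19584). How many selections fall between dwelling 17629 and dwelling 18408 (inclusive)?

5

k = 153
First selection ≥ 17629: 17 + ⌈(17629−17)/153⌉·153 = 17 + 116×153 = 17765
Last selection ≤ 18408: 17 + ⌊(18408−17)/153⌋·153 = 17 + 120×153 = 18377
Count = 120 − 116 + 1 = 5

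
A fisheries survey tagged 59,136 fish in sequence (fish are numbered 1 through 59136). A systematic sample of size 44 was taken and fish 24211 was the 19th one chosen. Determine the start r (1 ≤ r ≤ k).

19

k = 59136/44 = 1344
r = 24211 − (19−1)×1344 = 24211 − 24192 = 19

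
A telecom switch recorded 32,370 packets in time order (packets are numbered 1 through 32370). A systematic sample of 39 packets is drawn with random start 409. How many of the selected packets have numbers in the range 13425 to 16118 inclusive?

k = 32370/39 = 830
First selection ≥ 13425: 409 + ⌈(13425−409)/830⌉·830 = 409 + 16×830 = 13689
Last selection ≤ 16118: 409 + ⌊(16118−409)/830⌋·830 = 409 + 18×830 = 15349
Count = 18 − 16 + 1 = 3

3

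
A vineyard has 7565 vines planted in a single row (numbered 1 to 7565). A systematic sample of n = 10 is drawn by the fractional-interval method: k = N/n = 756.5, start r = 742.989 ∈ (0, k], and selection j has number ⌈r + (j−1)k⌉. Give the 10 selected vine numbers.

j=1: r + 0k = 742.989 → ⌈·⌉ = 743
j=2: r + 1k = 1499.489 → ⌈·⌉ = 1500
j=3: r + 2k = 2255.989 → ⌈·⌉ = 2256
j=4: r + 3k = 3012.489 → ⌈·⌉ = 3013
j=5: r + 4k = 3768.989 → ⌈·⌉ = 3769
j=6: r + 5k = 4525.489 → ⌈·⌉ = 4526
j=7: r + 6k = 5281.989 → ⌈·⌉ = 5282
j=8: r + 7k = 6038.489 → ⌈·⌉ = 6039
j=9: r + 8k = 6794.989 → ⌈·⌉ = 6795
j=10: r + 9k = 7551.489 → ⌈·⌉ = 7552

743, 1500, 2256, 3013, 3769, 4526, 5282, 6039, 6795, 7552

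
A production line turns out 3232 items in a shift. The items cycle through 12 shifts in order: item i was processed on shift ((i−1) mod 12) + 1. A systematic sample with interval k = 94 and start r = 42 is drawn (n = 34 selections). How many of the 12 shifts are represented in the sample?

6

Consecutive selections differ by k = 94, so their shift numbers differ by 94 mod 12 = 10.
gcd(94, 12) = 2, so the sample visits 12/2 = 6 distinct residues mod 12.
Start 42 is shift 6; the shifts hit are 2, 4, 6, 8, 10, 12.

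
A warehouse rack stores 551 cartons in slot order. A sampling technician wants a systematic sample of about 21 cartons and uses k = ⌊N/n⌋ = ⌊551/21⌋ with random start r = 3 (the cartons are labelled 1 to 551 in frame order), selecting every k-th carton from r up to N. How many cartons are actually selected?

k = ⌊551/21⌋ = 26
Achieved size = ⌊(551 − 3)/26⌋ + 1 = ⌊548/26⌋ + 1 = 21 + 1 = 22
(last selection: 3 + 21×26 = 549 ≤ 551; next would be 575 > 551)

22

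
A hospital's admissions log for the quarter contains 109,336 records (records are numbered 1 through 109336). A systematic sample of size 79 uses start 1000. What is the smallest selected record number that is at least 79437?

79888

k = 109336/79 = 1384
Steps past start: ⌈(79437 − 1000)/1384⌉ = ⌈78437/1384⌉ = 57
Selected record: 1000 + 57×1384 = 79888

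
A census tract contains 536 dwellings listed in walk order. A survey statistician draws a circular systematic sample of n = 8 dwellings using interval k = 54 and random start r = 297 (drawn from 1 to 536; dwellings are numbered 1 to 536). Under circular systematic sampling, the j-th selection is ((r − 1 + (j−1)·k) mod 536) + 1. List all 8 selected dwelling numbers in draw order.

Selection 1: 297
Selection 2: 297 + 54 = 351
Selection 3: 351 + 54 = 405
Selection 4: 405 + 54 = 459
Selection 5: 459 + 54 = 513
Selection 6: 513 + 54 = 567 → 567 − 536 = 31
Selection 7: 31 + 54 = 85
Selection 8: 85 + 54 = 139

297, 351, 405, 459, 513, 31, 85, 139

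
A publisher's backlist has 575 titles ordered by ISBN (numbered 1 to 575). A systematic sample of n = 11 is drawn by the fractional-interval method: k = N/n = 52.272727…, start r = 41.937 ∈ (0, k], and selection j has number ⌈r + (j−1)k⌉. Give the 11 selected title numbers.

j=1: r + 0k = 41.937 → ⌈·⌉ = 42
j=2: r + 1k = 94.209727… → ⌈·⌉ = 95
j=3: r + 2k = 146.482454… → ⌈·⌉ = 147
j=4: r + 3k = 198.755181… → ⌈·⌉ = 199
j=5: r + 4k = 251.027909… → ⌈·⌉ = 252
j=6: r + 5k = 303.300636… → ⌈·⌉ = 304
j=7: r + 6k = 355.573363… → ⌈·⌉ = 356
j=8: r + 7k = 407.846090… → ⌈·⌉ = 408
j=9: r + 8k = 460.118818… → ⌈·⌉ = 461
j=10: r + 9k = 512.391545… → ⌈·⌉ = 513
j=11: r + 10k = 564.664272… → ⌈·⌉ = 565

42, 95, 147, 199, 252, 304, 356, 408, 461, 513, 565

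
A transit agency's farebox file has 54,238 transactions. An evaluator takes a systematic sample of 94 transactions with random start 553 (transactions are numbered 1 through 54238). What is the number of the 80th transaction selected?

46136

k = 54238/94 = 577
80th selection = r + (80−1)·k = 553 + 79×577 = 553 + 45583 = 46136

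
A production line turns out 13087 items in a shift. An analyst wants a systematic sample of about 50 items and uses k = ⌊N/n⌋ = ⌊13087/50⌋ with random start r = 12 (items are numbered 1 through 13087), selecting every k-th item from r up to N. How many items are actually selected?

k = ⌊13087/50⌋ = 261
Achieved size = ⌊(13087 − 12)/261⌋ + 1 = ⌊13075/261⌋ + 1 = 50 + 1 = 51
(last selection: 12 + 50×261 = 13062 ≤ 13087; next would be 13323 > 13087)

51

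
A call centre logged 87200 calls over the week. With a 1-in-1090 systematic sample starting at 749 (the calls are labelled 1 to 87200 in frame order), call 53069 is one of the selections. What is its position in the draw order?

49

k = 1090
position = (53069 − 749)/1090 + 1 = 52320/1090 + 1 = 48 + 1 = 49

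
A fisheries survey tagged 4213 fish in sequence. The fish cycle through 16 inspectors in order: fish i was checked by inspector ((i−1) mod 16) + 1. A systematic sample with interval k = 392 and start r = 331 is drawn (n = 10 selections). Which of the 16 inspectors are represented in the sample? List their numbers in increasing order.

3, 11

Consecutive selections differ by k = 392, so their inspector numbers differ by 392 mod 16 = 8.
gcd(392, 16) = 8, so the sample visits 16/8 = 2 distinct residues mod 16.
Start 331 is inspector 11; the inspectors hit are 3, 11.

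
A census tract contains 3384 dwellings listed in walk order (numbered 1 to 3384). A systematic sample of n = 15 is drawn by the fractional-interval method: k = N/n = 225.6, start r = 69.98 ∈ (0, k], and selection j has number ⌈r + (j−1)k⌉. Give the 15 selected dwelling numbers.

j=1: r + 0k = 69.98 → ⌈·⌉ = 70
j=2: r + 1k = 295.58 → ⌈·⌉ = 296
j=3: r + 2k = 521.18 → ⌈·⌉ = 522
j=4: r + 3k = 746.78 → ⌈·⌉ = 747
j=5: r + 4k = 972.38 → ⌈·⌉ = 973
j=6: r + 5k = 1197.98 → ⌈·⌉ = 1198
j=7: r + 6k = 1423.58 → ⌈·⌉ = 1424
j=8: r + 7k = 1649.18 → ⌈·⌉ = 1650
j=9: r + 8k = 1874.78 → ⌈·⌉ = 1875
j=10: r + 9k = 2100.38 → ⌈·⌉ = 2101
j=11: r + 10k = 2325.98 → ⌈·⌉ = 2326
j=12: r + 11k = 2551.58 → ⌈·⌉ = 2552
j=13: r + 12k = 2777.18 → ⌈·⌉ = 2778
j=14: r + 13k = 3002.78 → ⌈·⌉ = 3003
j=15: r + 14k = 3228.38 → ⌈·⌉ = 3229

70, 296, 522, 747, 973, 1198, 1424, 1650, 1875, 2101, 2326, 2552, 2778, 3003, 3229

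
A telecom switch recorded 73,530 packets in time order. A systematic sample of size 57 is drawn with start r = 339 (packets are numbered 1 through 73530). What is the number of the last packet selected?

72579

k = 73530/57 = 1290
57th selection = r + (57−1)·k = 339 + 56×1290 = 339 + 72240 = 72579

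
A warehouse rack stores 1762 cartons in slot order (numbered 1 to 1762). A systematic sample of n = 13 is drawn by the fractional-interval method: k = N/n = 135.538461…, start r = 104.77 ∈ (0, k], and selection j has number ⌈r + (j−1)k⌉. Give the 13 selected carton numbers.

105, 241, 376, 512, 647, 783, 919, 1054, 1190, 1325, 1461, 1596, 1732

j=1: r + 0k = 104.77 → ⌈·⌉ = 105
j=2: r + 1k = 240.308461… → ⌈·⌉ = 241
j=3: r + 2k = 375.846923… → ⌈·⌉ = 376
j=4: r + 3k = 511.385384… → ⌈·⌉ = 512
j=5: r + 4k = 646.923846… → ⌈·⌉ = 647
j=6: r + 5k = 782.462307… → ⌈·⌉ = 783
j=7: r + 6k = 918.000769… → ⌈·⌉ = 919
j=8: r + 7k = 1053.539230… → ⌈·⌉ = 1054
j=9: r + 8k = 1189.077692… → ⌈·⌉ = 1190
j=10: r + 9k = 1324.616153… → ⌈·⌉ = 1325
j=11: r + 10k = 1460.154615… → ⌈·⌉ = 1461
j=12: r + 11k = 1595.693076… → ⌈·⌉ = 1596
j=13: r + 12k = 1731.231538… → ⌈·⌉ = 1732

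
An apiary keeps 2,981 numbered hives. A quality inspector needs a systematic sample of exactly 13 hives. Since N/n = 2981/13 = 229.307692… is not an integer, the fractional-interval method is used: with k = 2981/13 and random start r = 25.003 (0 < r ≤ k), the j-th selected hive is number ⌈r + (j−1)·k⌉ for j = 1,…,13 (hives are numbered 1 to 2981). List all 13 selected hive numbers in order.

26, 255, 484, 713, 943, 1172, 1401, 1631, 1860, 2089, 2319, 2548, 2777

j=1: r + 0k = 25.003 → ⌈·⌉ = 26
j=2: r + 1k = 254.310692… → ⌈·⌉ = 255
j=3: r + 2k = 483.618384… → ⌈·⌉ = 484
j=4: r + 3k = 712.926076… → ⌈·⌉ = 713
j=5: r + 4k = 942.233769… → ⌈·⌉ = 943
j=6: r + 5k = 1171.541461… → ⌈·⌉ = 1172
j=7: r + 6k = 1400.849153… → ⌈·⌉ = 1401
j=8: r + 7k = 1630.156846… → ⌈·⌉ = 1631
j=9: r + 8k = 1859.464538… → ⌈·⌉ = 1860
j=10: r + 9k = 2088.772230… → ⌈·⌉ = 2089
j=11: r + 10k = 2318.079923… → ⌈·⌉ = 2319
j=12: r + 11k = 2547.387615… → ⌈·⌉ = 2548
j=13: r + 12k = 2776.695307… → ⌈·⌉ = 2777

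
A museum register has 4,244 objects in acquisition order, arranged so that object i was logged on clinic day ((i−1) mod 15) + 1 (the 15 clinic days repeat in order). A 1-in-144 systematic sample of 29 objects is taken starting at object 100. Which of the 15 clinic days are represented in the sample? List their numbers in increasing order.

1, 4, 7, 10, 13

Consecutive selections differ by k = 144, so their clinic day numbers differ by 144 mod 15 = 9.
gcd(144, 15) = 3, so the sample visits 15/3 = 5 distinct residues mod 15.
Start 100 is clinic day 10; the clinic days hit are 1, 4, 7, 10, 13.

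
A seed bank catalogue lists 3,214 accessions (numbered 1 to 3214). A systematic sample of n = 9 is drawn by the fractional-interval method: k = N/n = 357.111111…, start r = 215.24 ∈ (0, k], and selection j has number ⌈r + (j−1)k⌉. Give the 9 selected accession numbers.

j=1: r + 0k = 215.24 → ⌈·⌉ = 216
j=2: r + 1k = 572.351111… → ⌈·⌉ = 573
j=3: r + 2k = 929.462222… → ⌈·⌉ = 930
j=4: r + 3k = 1286.573333… → ⌈·⌉ = 1287
j=5: r + 4k = 1643.684444… → ⌈·⌉ = 1644
j=6: r + 5k = 2000.795555… → ⌈·⌉ = 2001
j=7: r + 6k = 2357.906666… → ⌈·⌉ = 2358
j=8: r + 7k = 2715.017777… → ⌈·⌉ = 2716
j=9: r + 8k = 3072.128888… → ⌈·⌉ = 3073

216, 573, 930, 1287, 1644, 2001, 2358, 2716, 3073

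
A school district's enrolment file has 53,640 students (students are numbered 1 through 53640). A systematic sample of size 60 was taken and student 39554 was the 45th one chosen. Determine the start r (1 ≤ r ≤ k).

k = 53640/60 = 894
r = 39554 − (45−1)×894 = 39554 − 39336 = 218

218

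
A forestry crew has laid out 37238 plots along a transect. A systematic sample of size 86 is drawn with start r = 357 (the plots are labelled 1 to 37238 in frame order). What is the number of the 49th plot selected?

21141

k = 37238/86 = 433
49th selection = r + (49−1)·k = 357 + 48×433 = 357 + 20784 = 21141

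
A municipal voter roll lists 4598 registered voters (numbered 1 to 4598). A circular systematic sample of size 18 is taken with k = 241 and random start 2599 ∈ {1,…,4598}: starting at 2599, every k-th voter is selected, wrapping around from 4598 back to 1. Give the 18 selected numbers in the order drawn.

2599, 2840, 3081, 3322, 3563, 3804, 4045, 4286, 4527, 170, 411, 652, 893, 1134, 1375, 1616, 1857, 2098

Selection 1: 2599
Selection 2: 2599 + 241 = 2840
Selection 3: 2840 + 241 = 3081
Selection 4: 3081 + 241 = 3322
Selection 5: 3322 + 241 = 3563
Selection 6: 3563 + 241 = 3804
Selection 7: 3804 + 241 = 4045
Selection 8: 4045 + 241 = 4286
Selection 9: 4286 + 241 = 4527
Selection 10: 4527 + 241 = 4768 → 4768 − 4598 = 170
Selection 11: 170 + 241 = 411
Selection 12: 411 + 241 = 652
Selection 13: 652 + 241 = 893
Selection 14: 893 + 241 = 1134
Selection 15: 1134 + 241 = 1375
Selection 16: 1375 + 241 = 1616
Selection 17: 1616 + 241 = 1857
Selection 18: 1857 + 241 = 2098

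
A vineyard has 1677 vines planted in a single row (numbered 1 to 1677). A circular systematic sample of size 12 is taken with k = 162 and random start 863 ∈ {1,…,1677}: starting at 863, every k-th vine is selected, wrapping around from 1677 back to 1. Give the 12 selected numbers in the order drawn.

Selection 1: 863
Selection 2: 863 + 162 = 1025
Selection 3: 1025 + 162 = 1187
Selection 4: 1187 + 162 = 1349
Selection 5: 1349 + 162 = 1511
Selection 6: 1511 + 162 = 1673
Selection 7: 1673 + 162 = 1835 → 1835 − 1677 = 158
Selection 8: 158 + 162 = 320
Selection 9: 320 + 162 = 482
Selection 10: 482 + 162 = 644
Selection 11: 644 + 162 = 806
Selection 12: 806 + 162 = 968

863, 1025, 1187, 1349, 1511, 1673, 158, 320, 482, 644, 806, 968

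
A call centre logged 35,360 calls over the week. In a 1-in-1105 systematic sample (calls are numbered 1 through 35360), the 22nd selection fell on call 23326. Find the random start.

k = 1105
r = 23326 − (22−1)×1105 = 23326 − 23205 = 121

121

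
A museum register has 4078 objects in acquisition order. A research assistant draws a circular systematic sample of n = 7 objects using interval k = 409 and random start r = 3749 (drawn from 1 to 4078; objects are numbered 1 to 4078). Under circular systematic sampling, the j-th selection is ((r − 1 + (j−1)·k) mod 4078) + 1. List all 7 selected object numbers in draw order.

3749, 80, 489, 898, 1307, 1716, 2125

Selection 1: 3749
Selection 2: 3749 + 409 = 4158 → 4158 − 4078 = 80
Selection 3: 80 + 409 = 489
Selection 4: 489 + 409 = 898
Selection 5: 898 + 409 = 1307
Selection 6: 1307 + 409 = 1716
Selection 7: 1716 + 409 = 2125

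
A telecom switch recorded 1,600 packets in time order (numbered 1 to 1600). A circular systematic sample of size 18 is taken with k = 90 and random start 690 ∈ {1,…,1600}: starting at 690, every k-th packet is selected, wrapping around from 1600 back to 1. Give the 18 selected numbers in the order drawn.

Selection 1: 690
Selection 2: 690 + 90 = 780
Selection 3: 780 + 90 = 870
Selection 4: 870 + 90 = 960
Selection 5: 960 + 90 = 1050
Selection 6: 1050 + 90 = 1140
Selection 7: 1140 + 90 = 1230
Selection 8: 1230 + 90 = 1320
Selection 9: 1320 + 90 = 1410
Selection 10: 1410 + 90 = 1500
Selection 11: 1500 + 90 = 1590
Selection 12: 1590 + 90 = 1680 → 1680 − 1600 = 80
Selection 13: 80 + 90 = 170
Selection 14: 170 + 90 = 260
Selection 15: 260 + 90 = 350
Selection 16: 350 + 90 = 440
Selection 17: 440 + 90 = 530
Selection 18: 530 + 90 = 620

690, 780, 870, 960, 1050, 1140, 1230, 1320, 1410, 1500, 1590, 80, 170, 260, 350, 440, 530, 620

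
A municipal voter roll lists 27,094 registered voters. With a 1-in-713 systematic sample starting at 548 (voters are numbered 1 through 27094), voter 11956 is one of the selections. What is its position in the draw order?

k = 713
position = (11956 − 548)/713 + 1 = 11408/713 + 1 = 16 + 1 = 17

17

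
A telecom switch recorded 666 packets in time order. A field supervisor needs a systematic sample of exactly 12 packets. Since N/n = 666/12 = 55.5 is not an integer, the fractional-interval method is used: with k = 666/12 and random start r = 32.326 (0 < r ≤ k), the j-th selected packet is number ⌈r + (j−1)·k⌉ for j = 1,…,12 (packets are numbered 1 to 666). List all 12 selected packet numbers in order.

j=1: r + 0k = 32.326 → ⌈·⌉ = 33
j=2: r + 1k = 87.826 → ⌈·⌉ = 88
j=3: r + 2k = 143.326 → ⌈·⌉ = 144
j=4: r + 3k = 198.826 → ⌈·⌉ = 199
j=5: r + 4k = 254.326 → ⌈·⌉ = 255
j=6: r + 5k = 309.826 → ⌈·⌉ = 310
j=7: r + 6k = 365.326 → ⌈·⌉ = 366
j=8: r + 7k = 420.826 → ⌈·⌉ = 421
j=9: r + 8k = 476.326 → ⌈·⌉ = 477
j=10: r + 9k = 531.826 → ⌈·⌉ = 532
j=11: r + 10k = 587.326 → ⌈·⌉ = 588
j=12: r + 11k = 642.826 → ⌈·⌉ = 643

33, 88, 144, 199, 255, 310, 366, 421, 477, 532, 588, 643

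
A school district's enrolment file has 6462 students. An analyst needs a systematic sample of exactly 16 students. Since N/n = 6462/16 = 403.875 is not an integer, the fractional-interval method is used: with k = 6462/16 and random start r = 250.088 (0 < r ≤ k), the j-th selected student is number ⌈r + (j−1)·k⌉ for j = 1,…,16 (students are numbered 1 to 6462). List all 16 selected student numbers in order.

251, 654, 1058, 1462, 1866, 2270, 2674, 3078, 3482, 3885, 4289, 4693, 5097, 5501, 5905, 6309

j=1: r + 0k = 250.088 → ⌈·⌉ = 251
j=2: r + 1k = 653.963 → ⌈·⌉ = 654
j=3: r + 2k = 1057.838 → ⌈·⌉ = 1058
j=4: r + 3k = 1461.713 → ⌈·⌉ = 1462
j=5: r + 4k = 1865.588 → ⌈·⌉ = 1866
j=6: r + 5k = 2269.463 → ⌈·⌉ = 2270
j=7: r + 6k = 2673.338 → ⌈·⌉ = 2674
j=8: r + 7k = 3077.213 → ⌈·⌉ = 3078
j=9: r + 8k = 3481.088 → ⌈·⌉ = 3482
j=10: r + 9k = 3884.963 → ⌈·⌉ = 3885
j=11: r + 10k = 4288.838 → ⌈·⌉ = 4289
j=12: r + 11k = 4692.713 → ⌈·⌉ = 4693
j=13: r + 12k = 5096.588 → ⌈·⌉ = 5097
j=14: r + 13k = 5500.463 → ⌈·⌉ = 5501
j=15: r + 14k = 5904.338 → ⌈·⌉ = 5905
j=16: r + 15k = 6308.213 → ⌈·⌉ = 6309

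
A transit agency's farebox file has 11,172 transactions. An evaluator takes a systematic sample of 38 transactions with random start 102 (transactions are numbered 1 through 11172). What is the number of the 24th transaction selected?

k = 11172/38 = 294
24th selection = r + (24−1)·k = 102 + 23×294 = 102 + 6762 = 6864

6864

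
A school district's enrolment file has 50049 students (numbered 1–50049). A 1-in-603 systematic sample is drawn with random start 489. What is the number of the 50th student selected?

k = 603
50th selection = r + (50−1)·k = 489 + 49×603 = 489 + 29547 = 30036

30036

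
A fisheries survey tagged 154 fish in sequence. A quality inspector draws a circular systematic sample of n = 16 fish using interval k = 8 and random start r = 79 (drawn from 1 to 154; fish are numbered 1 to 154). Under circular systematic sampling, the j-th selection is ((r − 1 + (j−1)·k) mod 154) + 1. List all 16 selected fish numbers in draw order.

Selection 1: 79
Selection 2: 79 + 8 = 87
Selection 3: 87 + 8 = 95
Selection 4: 95 + 8 = 103
Selection 5: 103 + 8 = 111
Selection 6: 111 + 8 = 119
Selection 7: 119 + 8 = 127
Selection 8: 127 + 8 = 135
Selection 9: 135 + 8 = 143
Selection 10: 143 + 8 = 151
Selection 11: 151 + 8 = 159 → 159 − 154 = 5
Selection 12: 5 + 8 = 13
Selection 13: 13 + 8 = 21
Selection 14: 21 + 8 = 29
Selection 15: 29 + 8 = 37
Selection 16: 37 + 8 = 45

79, 87, 95, 103, 111, 119, 127, 135, 143, 151, 5, 13, 21, 29, 37, 45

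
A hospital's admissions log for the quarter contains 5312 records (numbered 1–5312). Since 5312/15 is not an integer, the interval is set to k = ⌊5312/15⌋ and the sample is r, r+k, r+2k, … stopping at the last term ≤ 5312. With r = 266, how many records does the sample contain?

k = ⌊5312/15⌋ = 354
Achieved size = ⌊(5312 − 266)/354⌋ + 1 = ⌊5046/354⌋ + 1 = 14 + 1 = 15
(last selection: 266 + 14×354 = 5222 ≤ 5312; next would be 5576 > 5312)

15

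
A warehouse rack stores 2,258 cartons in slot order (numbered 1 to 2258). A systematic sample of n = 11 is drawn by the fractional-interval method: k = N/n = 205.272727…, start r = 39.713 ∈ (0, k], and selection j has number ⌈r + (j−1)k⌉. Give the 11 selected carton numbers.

40, 245, 451, 656, 861, 1067, 1272, 1477, 1682, 1888, 2093

j=1: r + 0k = 39.713 → ⌈·⌉ = 40
j=2: r + 1k = 244.985727… → ⌈·⌉ = 245
j=3: r + 2k = 450.258454… → ⌈·⌉ = 451
j=4: r + 3k = 655.531181… → ⌈·⌉ = 656
j=5: r + 4k = 860.803909… → ⌈·⌉ = 861
j=6: r + 5k = 1066.076636… → ⌈·⌉ = 1067
j=7: r + 6k = 1271.349363… → ⌈·⌉ = 1272
j=8: r + 7k = 1476.622090… → ⌈·⌉ = 1477
j=9: r + 8k = 1681.894818… → ⌈·⌉ = 1682
j=10: r + 9k = 1887.167545… → ⌈·⌉ = 1888
j=11: r + 10k = 2092.440272… → ⌈·⌉ = 2093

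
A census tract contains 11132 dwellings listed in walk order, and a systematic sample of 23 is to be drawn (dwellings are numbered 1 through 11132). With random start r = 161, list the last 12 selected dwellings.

5485, 5969, 6453, 6937, 7421, 7905, 8389, 8873, 9357, 9841, 10325, 10809

k = N/n = 11132/23 = 484
12th selection = 161 + 11×484 = 5485
13th: 5485 + 484 = 5969
14th: 5969 + 484 = 6453
15th: 6453 + 484 = 6937
16th: 6937 + 484 = 7421
17th: 7421 + 484 = 7905
18th: 7905 + 484 = 8389
19th: 8389 + 484 = 8873
20th: 8873 + 484 = 9357
21st: 9357 + 484 = 9841
22nd: 9841 + 484 = 10325
23rd: 10325 + 484 = 10809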